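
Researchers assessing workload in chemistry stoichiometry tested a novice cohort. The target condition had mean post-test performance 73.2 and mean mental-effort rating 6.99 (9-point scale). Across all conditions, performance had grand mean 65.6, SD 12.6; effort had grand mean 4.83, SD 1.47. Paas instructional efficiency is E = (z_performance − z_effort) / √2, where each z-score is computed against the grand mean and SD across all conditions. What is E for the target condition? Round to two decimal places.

-0.61

z_performance = (73.2 − 65.6) / 12.6 = 7.6000 / 12.6 = 0.6032.
z_effort = (6.99 − 4.83) / 1.47 = 2.1600 / 1.47 = 1.4694.
z_P − z_E = 0.6032 − 1.4694 = -0.8662.
E = -0.8662 / √2 = -0.8662 / 1.41421 = -0.6125 ≈ -0.61.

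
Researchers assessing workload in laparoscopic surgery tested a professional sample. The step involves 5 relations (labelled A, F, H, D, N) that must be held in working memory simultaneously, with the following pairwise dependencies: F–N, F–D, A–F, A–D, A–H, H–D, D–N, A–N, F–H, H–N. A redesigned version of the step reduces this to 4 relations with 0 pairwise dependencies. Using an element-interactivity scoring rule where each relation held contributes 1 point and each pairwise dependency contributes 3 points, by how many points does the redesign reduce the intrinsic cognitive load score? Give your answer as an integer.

Original: 5 × 1 + 10 × 3 = 5 + 30 = 35.
Redesigned: 4 × 1 + 0 × 3 = 4 + 0 = 4.
Reduction = 35 − 4 = 31.

31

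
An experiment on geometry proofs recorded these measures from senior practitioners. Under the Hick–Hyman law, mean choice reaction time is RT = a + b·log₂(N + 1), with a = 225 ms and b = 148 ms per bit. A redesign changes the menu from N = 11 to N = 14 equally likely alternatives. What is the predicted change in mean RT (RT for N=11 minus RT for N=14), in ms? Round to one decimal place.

RT(11) = 225 + 148·log₂(12) = 225 + 148·3.5850 = 755.5800 ms.
RT(14) = 225 + 148·log₂(15) = 225 + 148·3.9069 = 803.2212 ms.
Difference = 755.5800 − 803.2212 = -47.6412 ≈ -47.6 ms.

-47.6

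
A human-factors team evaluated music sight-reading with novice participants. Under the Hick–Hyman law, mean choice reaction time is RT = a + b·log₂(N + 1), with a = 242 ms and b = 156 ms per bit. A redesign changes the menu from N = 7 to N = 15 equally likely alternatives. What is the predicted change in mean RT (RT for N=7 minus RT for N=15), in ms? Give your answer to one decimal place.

RT(7) = 242 + 156·log₂(8) = 242 + 156·3.0000 = 710.0000 ms.
RT(15) = 242 + 156·log₂(16) = 242 + 156·4.0000 = 866.0000 ms.
Difference = 710.0000 − 866.0000 = -156.0000 ≈ -156.0 ms.

-156.0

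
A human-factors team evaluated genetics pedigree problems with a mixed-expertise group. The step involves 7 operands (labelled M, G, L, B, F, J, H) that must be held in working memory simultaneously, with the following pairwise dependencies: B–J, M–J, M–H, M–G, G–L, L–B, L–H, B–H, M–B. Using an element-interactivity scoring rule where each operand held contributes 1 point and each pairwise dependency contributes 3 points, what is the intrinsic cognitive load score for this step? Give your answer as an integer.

Count of operands held simultaneously: 7.
Count of pairwise dependencies listed: 9.
Element contribution: 7 × 1 = 7.
Interaction contribution: 9 × 3 = 27.
Intrinsic load = 7 + 27 = 34.

34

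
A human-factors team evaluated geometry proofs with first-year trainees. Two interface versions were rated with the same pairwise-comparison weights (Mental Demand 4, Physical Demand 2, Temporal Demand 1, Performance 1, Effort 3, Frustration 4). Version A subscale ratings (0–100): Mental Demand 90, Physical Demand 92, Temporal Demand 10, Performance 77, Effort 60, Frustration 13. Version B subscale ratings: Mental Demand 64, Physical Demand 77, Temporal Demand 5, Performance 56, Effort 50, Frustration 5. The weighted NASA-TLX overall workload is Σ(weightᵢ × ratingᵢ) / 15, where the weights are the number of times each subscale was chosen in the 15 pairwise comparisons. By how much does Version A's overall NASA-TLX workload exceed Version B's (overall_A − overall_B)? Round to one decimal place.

14.8

Version A weighted sum = 4·90 + 2·92 + 1·10 + 1·77 + 3·60 + 4·13 = 360 + 184 + 10 + 77 + 180 + 52 = 863; overall_A = 863/15 = 57.5333.
Version B weighted sum = 4·64 + 2·77 + 1·5 + 1·56 + 3·50 + 4·5 = 256 + 154 + 5 + 56 + 150 + 20 = 641; overall_B = 641/15 = 42.7333.
Difference = 57.5333 − 42.7333 = 14.8000 ≈ 14.8.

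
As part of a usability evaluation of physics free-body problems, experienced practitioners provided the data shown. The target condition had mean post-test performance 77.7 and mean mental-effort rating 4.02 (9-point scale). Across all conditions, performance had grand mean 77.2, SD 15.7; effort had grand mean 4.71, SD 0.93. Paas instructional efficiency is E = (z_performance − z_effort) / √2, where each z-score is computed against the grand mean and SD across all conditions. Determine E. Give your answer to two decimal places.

0.55

z_performance = (77.7 − 77.2) / 15.7 = 0.5000 / 15.7 = 0.0318.
z_effort = (4.02 − 4.71) / 0.93 = -0.6900 / 0.93 = -0.7419.
z_P − z_E = 0.0318 − (-0.7419) = 0.7737.
E = 0.7737 / √2 = 0.7737 / 1.41421 = 0.5471 ≈ 0.55.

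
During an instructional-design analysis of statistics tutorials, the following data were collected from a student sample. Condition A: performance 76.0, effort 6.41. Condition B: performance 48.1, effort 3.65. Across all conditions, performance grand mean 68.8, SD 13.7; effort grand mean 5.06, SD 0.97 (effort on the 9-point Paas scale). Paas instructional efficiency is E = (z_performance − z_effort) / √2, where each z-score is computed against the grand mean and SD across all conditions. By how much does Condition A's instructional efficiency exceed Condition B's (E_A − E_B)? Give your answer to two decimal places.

Condition A: z_P = (76.0 − 68.8)/13.7 = 0.5255; z_E = (6.41 − 5.06)/0.97 = 1.3918; E_A = (0.5255 − 1.3918)/√2 = -0.6126.
Condition B: z_P = (48.1 − 68.8)/13.7 = -1.5109; z_E = (3.65 − 5.06)/0.97 = -1.4536; E_B = (-1.5109 − (-1.4536))/√2 = -0.0405.
E_A − E_B = -0.6126 − (-0.0405) = -0.5721 ≈ -0.57.

-0.57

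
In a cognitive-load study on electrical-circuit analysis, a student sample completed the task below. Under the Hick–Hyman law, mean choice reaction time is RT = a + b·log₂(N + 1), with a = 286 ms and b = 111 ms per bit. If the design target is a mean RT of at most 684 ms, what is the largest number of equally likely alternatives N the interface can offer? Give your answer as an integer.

11

Set 286 + 111·log₂(N + 1) ≤ 684.
log₂(N + 1) ≤ (684 − 286) / 111 = 3.5856.
N + 1 ≤ 2^3.5856 = 12.0053.
N ≤ 11.0053, so the largest integer N is 11.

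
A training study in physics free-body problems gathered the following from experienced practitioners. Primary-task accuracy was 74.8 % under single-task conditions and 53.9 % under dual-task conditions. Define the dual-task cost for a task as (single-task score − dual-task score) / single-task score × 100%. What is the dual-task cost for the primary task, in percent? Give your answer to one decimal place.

27.9

Cost = (74.8 − 53.9) / 74.8 × 100%
     = 20.9000 / 74.8 × 100% = 27.9412%.
≈ 27.9%.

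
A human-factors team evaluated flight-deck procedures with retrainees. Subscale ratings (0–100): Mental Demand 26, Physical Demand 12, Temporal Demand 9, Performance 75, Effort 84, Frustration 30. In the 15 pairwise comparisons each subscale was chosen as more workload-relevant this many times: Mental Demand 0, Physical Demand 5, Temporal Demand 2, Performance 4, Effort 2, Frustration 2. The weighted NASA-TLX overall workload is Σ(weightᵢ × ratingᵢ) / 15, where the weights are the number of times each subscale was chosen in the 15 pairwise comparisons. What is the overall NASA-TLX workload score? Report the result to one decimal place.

40.4

The tallies are the weights (they sum to 15).
Weighted sum = 0·26 + 5·12 + 2·9 + 4·75 + 2·84 + 2·30
            = 0 + 60 + 18 + 300 + 168 + 60 = 606.
Overall workload = 606 / 15 = 40.4000 ≈ 40.4.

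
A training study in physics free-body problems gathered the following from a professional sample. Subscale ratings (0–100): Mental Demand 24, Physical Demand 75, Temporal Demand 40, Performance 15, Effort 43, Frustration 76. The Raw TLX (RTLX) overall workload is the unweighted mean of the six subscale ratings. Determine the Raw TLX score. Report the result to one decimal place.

Sum of ratings = 24 + 75 + 40 + 15 + 43 + 76 = 273.
RTLX = 273 / 6 = 45.5000 ≈ 45.5.

45.5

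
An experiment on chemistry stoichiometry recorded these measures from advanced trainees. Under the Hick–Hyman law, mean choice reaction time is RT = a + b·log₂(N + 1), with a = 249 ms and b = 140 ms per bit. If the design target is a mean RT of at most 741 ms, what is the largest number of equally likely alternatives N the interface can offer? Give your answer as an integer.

Set 249 + 140·log₂(N + 1) ≤ 741.
log₂(N + 1) ≤ (741 − 249) / 140 = 3.5143.
N + 1 ≤ 2^3.5143 = 11.4264.
N ≤ 10.4264, so the largest integer N is 10.

10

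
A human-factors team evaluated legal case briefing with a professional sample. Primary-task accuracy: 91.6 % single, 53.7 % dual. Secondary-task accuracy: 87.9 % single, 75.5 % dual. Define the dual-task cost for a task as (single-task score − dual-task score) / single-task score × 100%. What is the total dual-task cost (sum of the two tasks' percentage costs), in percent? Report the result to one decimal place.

55.5

Primary cost = (91.6 − 53.7) / 91.6 × 100% = 41.3755%.
Secondary cost = (87.9 − 75.5) / 87.9 × 100% = 14.1069%.
Total = 41.3755% + 14.1069% = 55.4824% ≈ 55.5%.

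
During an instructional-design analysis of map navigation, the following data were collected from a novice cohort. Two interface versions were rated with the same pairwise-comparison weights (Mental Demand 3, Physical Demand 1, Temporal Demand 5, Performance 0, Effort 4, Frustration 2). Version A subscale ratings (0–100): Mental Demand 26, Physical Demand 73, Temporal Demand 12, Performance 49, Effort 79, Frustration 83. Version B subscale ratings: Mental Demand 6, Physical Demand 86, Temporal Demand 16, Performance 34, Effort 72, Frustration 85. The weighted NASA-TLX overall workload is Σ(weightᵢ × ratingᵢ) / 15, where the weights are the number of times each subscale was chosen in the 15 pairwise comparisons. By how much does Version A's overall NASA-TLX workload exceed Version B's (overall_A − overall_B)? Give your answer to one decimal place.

Version A weighted sum = 3·26 + 1·73 + 5·12 + 0·49 + 4·79 + 2·83 = 78 + 73 + 60 + 0 + 316 + 166 = 693; overall_A = 693/15 = 46.2000.
Version B weighted sum = 3·6 + 1·86 + 5·16 + 0·34 + 4·72 + 2·85 = 18 + 86 + 80 + 0 + 288 + 170 = 642; overall_B = 642/15 = 42.8000.
Difference = 46.2000 − 42.8000 = 3.4000 ≈ 3.4.

3.4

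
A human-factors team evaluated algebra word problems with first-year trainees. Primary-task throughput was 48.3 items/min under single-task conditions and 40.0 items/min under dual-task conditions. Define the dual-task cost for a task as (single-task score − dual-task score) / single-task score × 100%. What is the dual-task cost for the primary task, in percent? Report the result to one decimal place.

17.2

Cost = (48.3 − 40.0) / 48.3 × 100%
     = 8.3000 / 48.3 × 100% = 17.1843%.
≈ 17.2%.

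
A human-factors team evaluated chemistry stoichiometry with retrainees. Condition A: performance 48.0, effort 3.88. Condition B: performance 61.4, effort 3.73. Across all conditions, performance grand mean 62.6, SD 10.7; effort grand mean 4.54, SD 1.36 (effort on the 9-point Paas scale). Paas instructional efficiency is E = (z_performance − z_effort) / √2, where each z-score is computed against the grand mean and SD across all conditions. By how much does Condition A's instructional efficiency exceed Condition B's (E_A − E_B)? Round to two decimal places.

Condition A: z_P = (48.0 − 62.6)/10.7 = -1.3645; z_E = (3.88 − 4.54)/1.36 = -0.4853; E_A = (-1.3645 − (-0.4853))/√2 = -0.6217.
Condition B: z_P = (61.4 − 62.6)/10.7 = -0.1121; z_E = (3.73 − 4.54)/1.36 = -0.5956; E_B = (-0.1121 − (-0.5956))/√2 = 0.3419.
E_A − E_B = -0.6217 − 0.3419 = -0.9636 ≈ -0.96.

-0.96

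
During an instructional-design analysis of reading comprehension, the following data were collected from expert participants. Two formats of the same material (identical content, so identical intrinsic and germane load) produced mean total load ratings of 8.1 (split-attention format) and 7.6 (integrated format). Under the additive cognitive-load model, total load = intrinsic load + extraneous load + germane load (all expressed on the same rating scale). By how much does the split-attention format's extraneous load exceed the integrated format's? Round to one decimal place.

0.5

Intrinsic and germane load are equal across formats, so the difference in total load equals the difference in extraneous load.
Extraneous-load difference = 8.1 − 7.6 = 0.5.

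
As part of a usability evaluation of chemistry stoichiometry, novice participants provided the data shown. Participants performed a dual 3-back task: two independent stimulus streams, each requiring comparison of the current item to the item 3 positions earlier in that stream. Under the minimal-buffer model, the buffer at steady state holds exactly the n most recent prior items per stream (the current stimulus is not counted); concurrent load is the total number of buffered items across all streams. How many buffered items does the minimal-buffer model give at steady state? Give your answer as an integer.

6

Each stream's buffer holds its 3 most recent prior items.
Two independent streams: 2 × 3 = 6 buffered items at steady state.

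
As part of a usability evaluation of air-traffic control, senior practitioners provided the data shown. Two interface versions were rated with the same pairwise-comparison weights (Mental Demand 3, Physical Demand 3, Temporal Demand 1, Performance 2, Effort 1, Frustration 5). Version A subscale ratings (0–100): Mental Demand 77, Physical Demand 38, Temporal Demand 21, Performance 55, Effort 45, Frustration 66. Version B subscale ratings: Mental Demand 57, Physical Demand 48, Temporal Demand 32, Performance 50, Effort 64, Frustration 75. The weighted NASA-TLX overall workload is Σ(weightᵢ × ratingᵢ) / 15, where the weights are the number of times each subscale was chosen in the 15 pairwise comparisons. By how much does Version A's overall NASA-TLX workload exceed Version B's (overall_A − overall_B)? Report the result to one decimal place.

-2.3

Version A weighted sum = 3·77 + 3·38 + 1·21 + 2·55 + 1·45 + 5·66 = 231 + 114 + 21 + 110 + 45 + 330 = 851; overall_A = 851/15 = 56.7333.
Version B weighted sum = 3·57 + 3·48 + 1·32 + 2·50 + 1·64 + 5·75 = 171 + 144 + 32 + 100 + 64 + 375 = 886; overall_B = 886/15 = 59.0667.
Difference = 56.7333 − 59.0667 = -2.3334 ≈ -2.3.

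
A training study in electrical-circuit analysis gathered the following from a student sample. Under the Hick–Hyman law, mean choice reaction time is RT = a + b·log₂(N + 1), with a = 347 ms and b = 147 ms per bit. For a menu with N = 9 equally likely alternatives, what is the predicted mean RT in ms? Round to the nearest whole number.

log₂(9 + 1) = log₂(10) = 3.3219.
RT = 347 + 147 × 3.3219 = 347 + 488.3193 = 835.3193 ms.
≈ 835 ms.

835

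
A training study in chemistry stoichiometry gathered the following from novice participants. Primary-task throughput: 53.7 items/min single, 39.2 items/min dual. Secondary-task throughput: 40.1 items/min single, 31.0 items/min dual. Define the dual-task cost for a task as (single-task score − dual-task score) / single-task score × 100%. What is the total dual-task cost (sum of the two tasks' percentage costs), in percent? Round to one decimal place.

49.7

Primary cost = (53.7 − 39.2) / 53.7 × 100% = 27.0019%.
Secondary cost = (40.1 − 31.0) / 40.1 × 100% = 22.6933%.
Total = 27.0019% + 22.6933% = 49.6952% ≈ 49.7%.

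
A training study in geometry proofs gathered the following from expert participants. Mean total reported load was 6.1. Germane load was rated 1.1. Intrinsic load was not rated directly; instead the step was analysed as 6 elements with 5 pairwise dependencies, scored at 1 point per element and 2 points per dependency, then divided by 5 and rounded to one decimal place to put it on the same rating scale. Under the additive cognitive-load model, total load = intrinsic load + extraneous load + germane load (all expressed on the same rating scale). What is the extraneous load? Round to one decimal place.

1.8

Intrinsic (element-interactivity): (6 × 1 + 5 × 2) / 5 = 16 / 5 = 3.2000 → 3.2.
extraneous load = total − intrinsic − germane
             = 6.1 − 3.2 − 1.1 = 1.8.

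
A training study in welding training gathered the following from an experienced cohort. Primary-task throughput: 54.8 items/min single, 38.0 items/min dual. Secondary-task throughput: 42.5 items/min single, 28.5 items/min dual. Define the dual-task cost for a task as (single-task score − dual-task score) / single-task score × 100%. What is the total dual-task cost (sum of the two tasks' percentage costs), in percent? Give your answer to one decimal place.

63.6

Primary cost = (54.8 − 38.0) / 54.8 × 100% = 30.6569%.
Secondary cost = (42.5 − 28.5) / 42.5 × 100% = 32.9412%.
Total = 30.6569% + 32.9412% = 63.5981% ≈ 63.6%.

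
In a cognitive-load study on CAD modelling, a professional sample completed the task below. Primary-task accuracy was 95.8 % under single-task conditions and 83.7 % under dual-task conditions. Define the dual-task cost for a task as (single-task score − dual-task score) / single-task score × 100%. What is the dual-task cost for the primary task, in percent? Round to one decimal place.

12.6

Cost = (95.8 − 83.7) / 95.8 × 100%
     = 12.1000 / 95.8 × 100% = 12.6305%.
≈ 12.6%.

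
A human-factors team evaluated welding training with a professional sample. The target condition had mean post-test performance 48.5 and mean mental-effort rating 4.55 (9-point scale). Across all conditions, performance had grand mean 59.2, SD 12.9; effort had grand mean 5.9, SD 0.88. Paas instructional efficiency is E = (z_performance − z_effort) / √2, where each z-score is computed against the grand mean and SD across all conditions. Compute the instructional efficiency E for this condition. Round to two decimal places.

0.50

z_performance = (48.5 − 59.2) / 12.9 = -10.7000 / 12.9 = -0.8295.
z_effort = (4.55 − 5.9) / 0.88 = -1.3500 / 0.88 = -1.5341.
z_P − z_E = -0.8295 − (-1.5341) = 0.7046.
E = 0.7046 / √2 = 0.7046 / 1.41421 = 0.4982 ≈ 0.50.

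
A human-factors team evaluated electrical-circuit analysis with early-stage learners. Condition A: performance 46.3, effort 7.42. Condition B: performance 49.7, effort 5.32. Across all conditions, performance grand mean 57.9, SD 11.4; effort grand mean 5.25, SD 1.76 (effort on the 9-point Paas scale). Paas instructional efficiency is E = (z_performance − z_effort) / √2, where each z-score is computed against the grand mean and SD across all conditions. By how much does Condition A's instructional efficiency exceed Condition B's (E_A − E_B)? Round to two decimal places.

Condition A: z_P = (46.3 − 57.9)/11.4 = -1.0175; z_E = (7.42 − 5.25)/1.76 = 1.2330; E_A = (-1.0175 − 1.2330)/√2 = -1.5913.
Condition B: z_P = (49.7 − 57.9)/11.4 = -0.7193; z_E = (5.32 − 5.25)/1.76 = 0.0398; E_B = (-0.7193 − 0.0398)/√2 = -0.5368.
E_A − E_B = -1.5913 − (-0.5368) = -1.0545 ≈ -1.05.

-1.05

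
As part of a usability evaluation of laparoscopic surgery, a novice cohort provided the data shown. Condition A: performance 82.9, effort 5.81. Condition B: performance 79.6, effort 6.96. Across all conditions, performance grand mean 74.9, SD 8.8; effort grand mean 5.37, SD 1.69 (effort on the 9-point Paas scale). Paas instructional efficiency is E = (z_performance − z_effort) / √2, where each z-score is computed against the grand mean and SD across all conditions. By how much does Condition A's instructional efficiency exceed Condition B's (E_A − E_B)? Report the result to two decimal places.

Condition A: z_P = (82.9 − 74.9)/8.8 = 0.9091; z_E = (5.81 − 5.37)/1.69 = 0.2604; E_A = (0.9091 − 0.2604)/√2 = 0.4587.
Condition B: z_P = (79.6 − 74.9)/8.8 = 0.5341; z_E = (6.96 − 5.37)/1.69 = 0.9408; E_B = (0.5341 − 0.9408)/√2 = -0.2876.
E_A − E_B = 0.4587 − (-0.2876) = 0.7463 ≈ 0.75.

0.75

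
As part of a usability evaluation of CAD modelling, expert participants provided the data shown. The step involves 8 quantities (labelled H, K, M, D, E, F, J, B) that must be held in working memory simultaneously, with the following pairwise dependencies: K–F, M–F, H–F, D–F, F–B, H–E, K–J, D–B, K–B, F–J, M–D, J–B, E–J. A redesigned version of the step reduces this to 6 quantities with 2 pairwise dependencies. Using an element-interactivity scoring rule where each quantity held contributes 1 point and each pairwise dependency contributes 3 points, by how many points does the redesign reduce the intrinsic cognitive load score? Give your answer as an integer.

35

Original: 8 × 1 + 13 × 3 = 8 + 39 = 47.
Redesigned: 6 × 1 + 2 × 3 = 6 + 6 = 12.
Reduction = 47 − 12 = 35.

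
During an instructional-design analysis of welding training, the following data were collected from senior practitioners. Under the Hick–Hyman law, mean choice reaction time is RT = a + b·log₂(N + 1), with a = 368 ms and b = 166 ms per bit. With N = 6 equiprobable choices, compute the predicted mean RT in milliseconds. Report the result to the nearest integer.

log₂(6 + 1) = log₂(7) = 2.8074.
RT = 368 + 166 × 2.8074 = 368 + 466.0284 = 834.0284 ms.
≈ 834 ms.

834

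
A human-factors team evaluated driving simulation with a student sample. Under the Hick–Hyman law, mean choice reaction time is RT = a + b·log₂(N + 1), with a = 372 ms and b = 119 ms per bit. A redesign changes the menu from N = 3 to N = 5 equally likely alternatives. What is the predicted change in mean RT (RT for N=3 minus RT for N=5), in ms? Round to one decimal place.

RT(3) = 372 + 119·log₂(4) = 372 + 119·2.0000 = 610.0000 ms.
RT(5) = 372 + 119·log₂(6) = 372 + 119·2.5850 = 679.6150 ms.
Difference = 610.0000 − 679.6150 = -69.6150 ≈ -69.6 ms.

-69.6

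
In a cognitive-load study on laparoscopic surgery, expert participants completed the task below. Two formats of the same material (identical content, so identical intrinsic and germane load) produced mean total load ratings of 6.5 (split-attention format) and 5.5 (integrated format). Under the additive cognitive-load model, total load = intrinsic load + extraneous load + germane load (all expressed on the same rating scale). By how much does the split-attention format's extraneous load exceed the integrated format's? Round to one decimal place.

Intrinsic and germane load are equal across formats, so the difference in total load equals the difference in extraneous load.
Extraneous-load difference = 6.5 − 5.5 = 1.0.

1.0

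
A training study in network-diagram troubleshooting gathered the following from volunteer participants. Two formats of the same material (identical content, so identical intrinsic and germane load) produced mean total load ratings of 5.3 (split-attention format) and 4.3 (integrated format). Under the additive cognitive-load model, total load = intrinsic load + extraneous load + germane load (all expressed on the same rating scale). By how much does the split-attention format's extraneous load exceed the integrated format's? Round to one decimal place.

1.0

Intrinsic and germane load are equal across formats, so the difference in total load equals the difference in extraneous load.
Extraneous-load difference = 5.3 − 4.3 = 1.0.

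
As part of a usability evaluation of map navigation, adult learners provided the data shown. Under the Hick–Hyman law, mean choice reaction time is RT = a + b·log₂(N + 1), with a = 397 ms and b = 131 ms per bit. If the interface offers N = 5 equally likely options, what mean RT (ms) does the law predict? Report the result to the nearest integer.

log₂(5 + 1) = log₂(6) = 2.5850.
RT = 397 + 131 × 2.5850 = 397 + 338.6350 = 735.6350 ms.
≈ 736 ms.

736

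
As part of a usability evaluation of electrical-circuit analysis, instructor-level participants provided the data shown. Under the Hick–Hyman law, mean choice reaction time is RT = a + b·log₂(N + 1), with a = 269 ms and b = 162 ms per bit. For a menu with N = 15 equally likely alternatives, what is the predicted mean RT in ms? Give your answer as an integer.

917

log₂(15 + 1) = log₂(16) = 4.0000.
RT = 269 + 162 × 4.0000 = 269 + 648.0000 = 917.0000 ms.
≈ 917 ms.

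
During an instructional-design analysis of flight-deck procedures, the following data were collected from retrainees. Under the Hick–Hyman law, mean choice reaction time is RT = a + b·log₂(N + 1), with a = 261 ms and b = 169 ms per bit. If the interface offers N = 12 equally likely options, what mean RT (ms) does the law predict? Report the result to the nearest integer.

886

log₂(12 + 1) = log₂(13) = 3.7004.
RT = 261 + 169 × 3.7004 = 261 + 625.3676 = 886.3676 ms.
≈ 886 ms.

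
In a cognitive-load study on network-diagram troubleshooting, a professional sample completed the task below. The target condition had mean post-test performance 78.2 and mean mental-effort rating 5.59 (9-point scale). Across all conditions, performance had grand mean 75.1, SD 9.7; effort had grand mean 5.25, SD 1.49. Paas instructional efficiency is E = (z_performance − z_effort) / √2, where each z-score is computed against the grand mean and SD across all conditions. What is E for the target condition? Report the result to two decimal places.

0.06

z_performance = (78.2 − 75.1) / 9.7 = 3.1000 / 9.7 = 0.3196.
z_effort = (5.59 − 5.25) / 1.49 = 0.3400 / 1.49 = 0.2282.
z_P − z_E = 0.3196 − 0.2282 = 0.0914.
E = 0.0914 / √2 = 0.0914 / 1.41421 = 0.0646 ≈ 0.06.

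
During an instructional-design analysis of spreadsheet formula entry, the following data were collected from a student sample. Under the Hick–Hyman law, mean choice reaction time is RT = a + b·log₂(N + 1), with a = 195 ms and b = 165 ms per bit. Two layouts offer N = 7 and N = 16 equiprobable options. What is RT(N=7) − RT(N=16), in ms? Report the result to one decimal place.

-179.4

RT(7) = 195 + 165·log₂(8) = 195 + 165·3.0000 = 690.0000 ms.
RT(16) = 195 + 165·log₂(17) = 195 + 165·4.0875 = 869.4375 ms.
Difference = 690.0000 − 869.4375 = -179.4375 ≈ -179.4 ms.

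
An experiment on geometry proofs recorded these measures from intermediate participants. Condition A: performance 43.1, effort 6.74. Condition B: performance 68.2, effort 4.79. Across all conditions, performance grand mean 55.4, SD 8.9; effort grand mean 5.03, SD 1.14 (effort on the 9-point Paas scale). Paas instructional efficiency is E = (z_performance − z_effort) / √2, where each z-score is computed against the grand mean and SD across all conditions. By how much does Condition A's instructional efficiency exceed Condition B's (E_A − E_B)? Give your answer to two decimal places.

-3.20

Condition A: z_P = (43.1 − 55.4)/8.9 = -1.3820; z_E = (6.74 − 5.03)/1.14 = 1.5000; E_A = (-1.3820 − 1.5000)/√2 = -2.0379.
Condition B: z_P = (68.2 − 55.4)/8.9 = 1.4382; z_E = (4.79 − 5.03)/1.14 = -0.2105; E_B = (1.4382 − (-0.2105))/√2 = 1.1658.
E_A − E_B = -2.0379 − 1.1658 = -3.2037 ≈ -3.20.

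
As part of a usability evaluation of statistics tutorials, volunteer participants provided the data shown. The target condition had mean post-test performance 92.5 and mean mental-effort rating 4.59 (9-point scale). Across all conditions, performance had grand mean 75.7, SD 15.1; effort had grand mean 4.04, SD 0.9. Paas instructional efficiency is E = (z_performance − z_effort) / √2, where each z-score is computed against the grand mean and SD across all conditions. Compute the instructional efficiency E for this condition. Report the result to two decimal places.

0.35

z_performance = (92.5 − 75.7) / 15.1 = 16.8000 / 15.1 = 1.1126.
z_effort = (4.59 − 4.04) / 0.9 = 0.5500 / 0.9 = 0.6111.
z_P − z_E = 1.1126 − 0.6111 = 0.5015.
E = 0.5015 / √2 = 0.5015 / 1.41421 = 0.3546 ≈ 0.35.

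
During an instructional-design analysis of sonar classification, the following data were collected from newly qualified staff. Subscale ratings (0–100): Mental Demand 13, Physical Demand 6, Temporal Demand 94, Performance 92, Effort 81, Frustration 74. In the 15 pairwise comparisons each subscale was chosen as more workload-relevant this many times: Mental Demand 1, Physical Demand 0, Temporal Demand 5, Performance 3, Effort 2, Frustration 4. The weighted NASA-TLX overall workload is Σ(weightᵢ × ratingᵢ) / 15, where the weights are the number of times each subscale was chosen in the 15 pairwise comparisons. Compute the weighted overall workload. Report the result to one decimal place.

81.1

The tallies are the weights (they sum to 15).
Weighted sum = 1·13 + 0·6 + 5·94 + 3·92 + 2·81 + 4·74
            = 13 + 0 + 470 + 276 + 162 + 296 = 1217.
Overall workload = 1217 / 15 = 81.1333 ≈ 81.1.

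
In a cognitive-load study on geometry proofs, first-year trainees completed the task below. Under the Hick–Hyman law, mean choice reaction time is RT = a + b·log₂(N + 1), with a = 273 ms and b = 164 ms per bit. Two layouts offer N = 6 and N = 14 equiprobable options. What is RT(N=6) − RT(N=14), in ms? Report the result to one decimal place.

RT(6) = 273 + 164·log₂(7) = 273 + 164·2.8074 = 733.4136 ms.
RT(14) = 273 + 164·log₂(15) = 273 + 164·3.9069 = 913.7316 ms.
Difference = 733.4136 − 913.7316 = -180.3180 ≈ -180.3 ms.

-180.3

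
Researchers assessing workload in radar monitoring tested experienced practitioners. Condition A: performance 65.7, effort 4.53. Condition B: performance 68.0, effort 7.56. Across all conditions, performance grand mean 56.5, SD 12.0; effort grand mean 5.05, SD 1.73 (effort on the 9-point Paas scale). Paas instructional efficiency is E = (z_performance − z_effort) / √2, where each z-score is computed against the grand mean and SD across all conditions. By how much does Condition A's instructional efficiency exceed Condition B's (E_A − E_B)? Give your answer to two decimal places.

1.10

Condition A: z_P = (65.7 − 56.5)/12.0 = 0.7667; z_E = (4.53 − 5.05)/1.73 = -0.3006; E_A = (0.7667 − (-0.3006))/√2 = 0.7547.
Condition B: z_P = (68.0 − 56.5)/12.0 = 0.9583; z_E = (7.56 − 5.05)/1.73 = 1.4509; E_B = (0.9583 − 1.4509)/√2 = -0.3483.
E_A − E_B = 0.7547 − (-0.3483) = 1.1030 ≈ 1.10.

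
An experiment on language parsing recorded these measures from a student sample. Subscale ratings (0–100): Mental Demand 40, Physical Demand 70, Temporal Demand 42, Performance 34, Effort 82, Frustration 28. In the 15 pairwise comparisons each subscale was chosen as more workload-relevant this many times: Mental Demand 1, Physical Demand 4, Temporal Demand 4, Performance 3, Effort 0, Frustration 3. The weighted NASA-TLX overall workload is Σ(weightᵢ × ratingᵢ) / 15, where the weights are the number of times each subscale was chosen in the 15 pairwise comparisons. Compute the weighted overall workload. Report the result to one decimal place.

44.9

The tallies are the weights (they sum to 15).
Weighted sum = 1·40 + 4·70 + 4·42 + 3·34 + 0·82 + 3·28
            = 40 + 280 + 168 + 102 + 0 + 84 = 674.
Overall workload = 674 / 15 = 44.9333 ≈ 44.9.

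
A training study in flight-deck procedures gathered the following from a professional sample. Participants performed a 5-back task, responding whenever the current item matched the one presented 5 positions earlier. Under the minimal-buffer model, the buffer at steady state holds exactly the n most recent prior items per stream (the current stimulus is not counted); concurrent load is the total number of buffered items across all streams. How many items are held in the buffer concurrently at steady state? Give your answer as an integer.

The buffer holds the 5 most recent prior items.
Steady-state concurrent load = 5 items.

5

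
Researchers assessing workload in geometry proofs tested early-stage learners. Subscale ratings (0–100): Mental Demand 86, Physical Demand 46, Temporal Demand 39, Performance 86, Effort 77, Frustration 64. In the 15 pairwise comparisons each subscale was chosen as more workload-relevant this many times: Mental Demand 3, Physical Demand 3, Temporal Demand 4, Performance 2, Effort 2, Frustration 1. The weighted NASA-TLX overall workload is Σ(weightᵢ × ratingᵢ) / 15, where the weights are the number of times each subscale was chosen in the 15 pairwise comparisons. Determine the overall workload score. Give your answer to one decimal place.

62.8

The tallies are the weights (they sum to 15).
Weighted sum = 3·86 + 3·46 + 4·39 + 2·86 + 2·77 + 1·64
            = 258 + 138 + 156 + 172 + 154 + 64 = 942.
Overall workload = 942 / 15 = 62.8000 ≈ 62.8.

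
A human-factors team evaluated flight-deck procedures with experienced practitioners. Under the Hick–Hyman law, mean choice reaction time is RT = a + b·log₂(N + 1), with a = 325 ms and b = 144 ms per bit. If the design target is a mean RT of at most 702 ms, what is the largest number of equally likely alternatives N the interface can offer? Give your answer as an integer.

5

Set 325 + 144·log₂(N + 1) ≤ 702.
log₂(N + 1) ≤ (702 − 325) / 144 = 2.6181.
N + 1 ≤ 2^2.6181 = 6.1394.
N ≤ 5.1394, so the largest integer N is 5.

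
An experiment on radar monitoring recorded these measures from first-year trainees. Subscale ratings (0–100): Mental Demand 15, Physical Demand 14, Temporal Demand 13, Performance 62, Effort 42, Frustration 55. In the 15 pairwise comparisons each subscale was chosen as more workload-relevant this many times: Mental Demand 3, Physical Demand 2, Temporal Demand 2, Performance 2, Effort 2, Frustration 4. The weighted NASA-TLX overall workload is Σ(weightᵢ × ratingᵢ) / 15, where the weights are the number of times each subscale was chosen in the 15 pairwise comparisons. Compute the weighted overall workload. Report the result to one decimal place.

35.1

The tallies are the weights (they sum to 15).
Weighted sum = 3·15 + 2·14 + 2·13 + 2·62 + 2·42 + 4·55
            = 45 + 28 + 26 + 124 + 84 + 220 = 527.
Overall workload = 527 / 15 = 35.1333 ≈ 35.1.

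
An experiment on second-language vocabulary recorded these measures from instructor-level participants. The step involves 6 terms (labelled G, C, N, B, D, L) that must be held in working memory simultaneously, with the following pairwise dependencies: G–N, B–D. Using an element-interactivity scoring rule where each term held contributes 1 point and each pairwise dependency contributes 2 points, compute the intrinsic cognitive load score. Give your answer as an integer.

10

Count of terms held simultaneously: 6.
Count of pairwise dependencies listed: 2.
Element contribution: 6 × 1 = 6.
Interaction contribution: 2 × 2 = 4.
Intrinsic load = 6 + 4 = 10.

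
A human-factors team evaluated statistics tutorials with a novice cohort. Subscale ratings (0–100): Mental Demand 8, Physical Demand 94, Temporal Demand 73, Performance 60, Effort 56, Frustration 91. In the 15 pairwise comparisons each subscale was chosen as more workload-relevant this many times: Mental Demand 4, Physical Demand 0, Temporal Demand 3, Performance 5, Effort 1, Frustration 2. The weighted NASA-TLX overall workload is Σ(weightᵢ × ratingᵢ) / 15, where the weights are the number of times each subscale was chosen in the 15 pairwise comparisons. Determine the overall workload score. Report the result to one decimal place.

52.6

The tallies are the weights (they sum to 15).
Weighted sum = 4·8 + 0·94 + 3·73 + 5·60 + 1·56 + 2·91
            = 32 + 0 + 219 + 300 + 56 + 182 = 789.
Overall workload = 789 / 15 = 52.6000 ≈ 52.6.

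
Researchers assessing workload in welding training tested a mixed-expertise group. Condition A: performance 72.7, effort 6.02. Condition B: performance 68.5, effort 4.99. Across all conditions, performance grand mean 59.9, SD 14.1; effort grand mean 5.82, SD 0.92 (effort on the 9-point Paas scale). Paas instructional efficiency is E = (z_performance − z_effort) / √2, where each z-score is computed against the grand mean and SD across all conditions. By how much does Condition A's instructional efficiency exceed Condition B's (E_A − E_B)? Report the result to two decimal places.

Condition A: z_P = (72.7 − 59.9)/14.1 = 0.9078; z_E = (6.02 − 5.82)/0.92 = 0.2174; E_A = (0.9078 − 0.2174)/√2 = 0.4882.
Condition B: z_P = (68.5 − 59.9)/14.1 = 0.6099; z_E = (4.99 − 5.82)/0.92 = -0.9022; E_B = (0.6099 − (-0.9022))/√2 = 1.0692.
E_A − E_B = 0.4882 − 1.0692 = -0.5810 ≈ -0.58.

-0.58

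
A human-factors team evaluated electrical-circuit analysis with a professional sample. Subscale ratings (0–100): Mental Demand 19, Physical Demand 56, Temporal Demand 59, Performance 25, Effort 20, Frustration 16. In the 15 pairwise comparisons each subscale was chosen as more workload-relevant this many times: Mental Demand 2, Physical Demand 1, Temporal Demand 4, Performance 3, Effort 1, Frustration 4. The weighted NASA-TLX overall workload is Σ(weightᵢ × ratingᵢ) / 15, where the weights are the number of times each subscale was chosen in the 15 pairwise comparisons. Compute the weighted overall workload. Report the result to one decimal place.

32.6

The tallies are the weights (they sum to 15).
Weighted sum = 2·19 + 1·56 + 4·59 + 3·25 + 1·20 + 4·16
            = 38 + 56 + 236 + 75 + 20 + 64 = 489.
Overall workload = 489 / 15 = 32.6000 ≈ 32.6.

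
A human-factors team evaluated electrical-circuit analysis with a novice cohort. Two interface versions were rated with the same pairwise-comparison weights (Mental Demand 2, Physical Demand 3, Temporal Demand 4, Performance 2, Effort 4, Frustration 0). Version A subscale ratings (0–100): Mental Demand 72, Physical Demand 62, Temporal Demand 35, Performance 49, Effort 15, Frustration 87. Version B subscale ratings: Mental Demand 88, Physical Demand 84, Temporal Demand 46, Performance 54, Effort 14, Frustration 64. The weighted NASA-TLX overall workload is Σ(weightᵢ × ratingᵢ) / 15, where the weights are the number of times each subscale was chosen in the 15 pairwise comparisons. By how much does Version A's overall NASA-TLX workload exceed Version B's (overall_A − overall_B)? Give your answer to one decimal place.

-9.9

Version A weighted sum = 2·72 + 3·62 + 4·35 + 2·49 + 4·15 + 0·87 = 144 + 186 + 140 + 98 + 60 + 0 = 628; overall_A = 628/15 = 41.8667.
Version B weighted sum = 2·88 + 3·84 + 4·46 + 2·54 + 4·14 + 0·64 = 176 + 252 + 184 + 108 + 56 + 0 = 776; overall_B = 776/15 = 51.7333.
Difference = 41.8667 − 51.7333 = -9.8666 ≈ -9.9.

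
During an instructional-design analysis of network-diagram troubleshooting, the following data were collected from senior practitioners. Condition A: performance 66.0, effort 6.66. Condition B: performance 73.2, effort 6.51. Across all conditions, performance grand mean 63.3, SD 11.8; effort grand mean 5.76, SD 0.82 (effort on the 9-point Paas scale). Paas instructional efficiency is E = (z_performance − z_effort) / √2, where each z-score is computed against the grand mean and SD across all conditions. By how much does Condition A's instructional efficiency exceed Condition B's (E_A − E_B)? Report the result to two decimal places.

Condition A: z_P = (66.0 − 63.3)/11.8 = 0.2288; z_E = (6.66 − 5.76)/0.82 = 1.0976; E_A = (0.2288 − 1.0976)/√2 = -0.6143.
Condition B: z_P = (73.2 − 63.3)/11.8 = 0.8390; z_E = (6.51 − 5.76)/0.82 = 0.9146; E_B = (0.8390 − 0.9146)/√2 = -0.0535.
E_A − E_B = -0.6143 − (-0.0535) = -0.5608 ≈ -0.56.

-0.56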